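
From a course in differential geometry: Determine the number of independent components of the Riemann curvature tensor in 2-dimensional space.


The Riemann tensor in d dimensions has d^2(d^2 - 1)/12 independent components.
d = 2, so d^2 = 4
d^2 - 1 = 3
d^2(d^2 - 1) = 4 * 3 = 12
Divide by 12: 12 / 12 = 1

1


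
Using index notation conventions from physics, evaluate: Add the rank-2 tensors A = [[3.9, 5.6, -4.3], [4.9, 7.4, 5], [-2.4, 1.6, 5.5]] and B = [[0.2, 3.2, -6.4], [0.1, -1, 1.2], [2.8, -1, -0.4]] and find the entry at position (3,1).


Tensor addition is component-wise: (A + B)_{ij} = A_{ij} + B_{ij}.
A_{31} = -2.4
B_{31} = 2.8
(A + B)_{31} = -2.4 + 2.8 = 0.4

0.4


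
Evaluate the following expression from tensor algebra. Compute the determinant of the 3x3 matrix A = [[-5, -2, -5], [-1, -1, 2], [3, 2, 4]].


Expanding along the first row, det(A) = a11*M_11 - a12*M_12 + a13*M_13, where M_1j is the (1,j) minor.
Minor M_11 = -1*4 - 2*2 = -8
Minor M_12 = -1*4 - 2*3 = -10
Minor M_13 = -1*2 - -1*3 = 1
det = -5*(-8) - -2*(-10) + -5*(1)
    = 40 - 20 + -5
    = 15

15


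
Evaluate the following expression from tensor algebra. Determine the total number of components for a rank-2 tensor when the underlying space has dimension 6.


The number of components of a rank-r tensor in d dimensions is d^r.
Here d = 6 and r = 2.
6^2 = 36

36


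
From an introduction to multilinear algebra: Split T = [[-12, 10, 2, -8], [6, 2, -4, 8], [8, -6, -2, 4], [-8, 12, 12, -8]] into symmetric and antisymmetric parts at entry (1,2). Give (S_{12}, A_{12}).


T_{12} = 10
T_{21} = 6
S_{12} = (10 + 6)/2 = 16/2 = 8
A_{12} = (10 - 6)/2 = 4/2 = 2
Check: S + A = 8 + 2 = 10 = T_{12}.

(8, 2)


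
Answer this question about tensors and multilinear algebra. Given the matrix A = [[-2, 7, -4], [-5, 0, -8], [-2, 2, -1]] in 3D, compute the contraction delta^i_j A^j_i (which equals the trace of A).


The contraction (trace) of a rank-2 tensor is the sum of its diagonal elements.
Diagonal entries: A[1,1] = -2, A[2,2] = 0, A[3,3] = -1
Tr(A) = -2 + 0 + -1 = -3

-3


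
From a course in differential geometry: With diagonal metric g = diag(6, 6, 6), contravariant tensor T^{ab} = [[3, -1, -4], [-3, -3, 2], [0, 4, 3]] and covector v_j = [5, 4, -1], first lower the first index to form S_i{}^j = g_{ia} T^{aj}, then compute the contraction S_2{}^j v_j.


Step 1: lower the first index. For a diagonal metric, g_{ia} T^{aj} = g_{ii} T^{ij} (no sum on i).
g_{22} = 6
S_2{}^1 = 6 * T^{21} = 6 * -3 = -18
S_2{}^2 = 6 * T^{22} = 6 * -3 = -18
S_2{}^3 = 6 * T^{23} = 6 * 2 = 12
Step 2: contract S_2{}^j with v_j.
S_2{}^1 * v_1 = -18 * 5 = -90
S_2{}^2 * v_2 = -18 * 4 = -72
S_2{}^3 * v_3 = 12 * -1 = -12
Result = -90 + -72 + -12 = -174

-174


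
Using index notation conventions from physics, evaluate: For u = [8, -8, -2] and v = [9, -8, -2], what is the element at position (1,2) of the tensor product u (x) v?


The outer product entry T_{ij} = u_i * v_j.
We need i=1, j=2.
u_1 = 8, v_2 = -8
T_{1,2} = 8 * -8 = -64

-64


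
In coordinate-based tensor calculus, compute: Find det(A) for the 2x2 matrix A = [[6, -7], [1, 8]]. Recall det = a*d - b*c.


For a 2x2 matrix [[a, b], [c, d]], det = a*d - b*c.
a = 6, b = -7, c = 1, d = 8
a*d = 6 * 8 = 48
b*c = -7 * 1 = -7
det = 48 - -7 = 55

55


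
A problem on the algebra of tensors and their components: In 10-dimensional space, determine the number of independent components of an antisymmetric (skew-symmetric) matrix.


An antisymmetric rank-2 tensor satisfies A_{ij} = -A_{ji}, so diagonal entries are zero.
The independent components are the upper-triangular entries: C(n, 2) = n(n-1)/2.
n = 10
C(10, 2) = 10 * 9 / 2 = 90 / 2 = 45

45


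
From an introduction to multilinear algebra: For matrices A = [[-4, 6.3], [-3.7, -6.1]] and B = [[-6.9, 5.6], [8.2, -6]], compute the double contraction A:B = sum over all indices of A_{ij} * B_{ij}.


A:B = sum over all i,j of A_{ij} * B_{ij}.
Row 1: -4*-6.9=27.6, 6.3*5.6=35.28 => row sum = 62.88
Row 2: -3.7*8.2=-30.34, -6.1*-6=36.6 => row sum = 6.26
Total = 62.88 + 6.26 = 69.14

69.14


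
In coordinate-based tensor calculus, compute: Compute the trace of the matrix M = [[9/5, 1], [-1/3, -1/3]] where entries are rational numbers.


The trace is the sum of diagonal entries.
Diagonal: M[1,1] = 9/5, M[2,2] = -1/3
Tr(M) = 9/5 + -1/3
Computing step by step:
After adding M[1,1]: 9/5
After adding M[2,2]: 22/15
Tr(M) = 22/15

22/15


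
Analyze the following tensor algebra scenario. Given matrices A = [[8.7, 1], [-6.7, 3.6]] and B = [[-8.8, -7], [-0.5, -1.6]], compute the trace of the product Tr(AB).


Tr(AB) = sum_i (AB)_{ii} where (AB)_{ii} = sum_k A_{ik} B_{ki}.
(AB)_{11} = 8.7*-8.8 + 1*-0.5 = -77.06
(AB)_{22} = -6.7*-7 + 3.6*-1.6 = 41.14
Tr(AB) = -77.06 + 41.14 = -35.92

-35.92


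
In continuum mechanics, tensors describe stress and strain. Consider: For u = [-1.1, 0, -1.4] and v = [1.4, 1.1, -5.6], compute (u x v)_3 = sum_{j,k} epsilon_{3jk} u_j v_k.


(u x v)_3 = sum_{j,k} epsilon_{3jk} u_j v_k. Only permutations of (1,2,3) contribute; the two non-zero terms are:
eps_{312} u_1 v_2 = 1 * -1.1 * 1.1 = -1.21
eps_{321} u_2 v_1 = -1 * 0 * 1.4 = 0
(u x v)_3 = -1.21

-1.21


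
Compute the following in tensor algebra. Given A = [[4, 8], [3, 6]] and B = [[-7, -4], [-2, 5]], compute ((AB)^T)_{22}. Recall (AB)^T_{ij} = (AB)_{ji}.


(AB)^T_{ij} = (AB)_{ji} = sum_k A_{jk} B_{ki}.
For i=2, j=2 we need (AB)_{22}:
A_{21} * B_{12} = 3 * -4 = -12
A_{22} * B_{22} = 6 * 5 = 30
Sum = -12 + 30 = 18

18


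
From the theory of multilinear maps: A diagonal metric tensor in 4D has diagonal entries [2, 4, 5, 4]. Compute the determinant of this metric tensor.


For a diagonal metric, the determinant is the product of diagonal entries.
Diagonal entries: 2, 4, 5, 4
det(g) = 2 * 4 * 5 * 4 = 160

160


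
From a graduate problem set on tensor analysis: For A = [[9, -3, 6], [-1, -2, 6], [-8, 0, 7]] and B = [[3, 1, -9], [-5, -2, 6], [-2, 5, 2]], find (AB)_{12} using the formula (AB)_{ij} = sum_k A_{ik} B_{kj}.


(AB)_{ij} = sum_k A_{ik} B_{kj}.
For i=1, j=2:
A_{11} * B_{12} = 9 * 1 = 9
A_{12} * B_{22} = -3 * -2 = 6
A_{13} * B_{32} = 6 * 5 = 30
Sum = 9 + 6 + 30 = 45

45


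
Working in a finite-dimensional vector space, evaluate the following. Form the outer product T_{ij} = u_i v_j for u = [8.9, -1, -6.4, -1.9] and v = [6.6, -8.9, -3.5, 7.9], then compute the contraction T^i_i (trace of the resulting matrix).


The outer product gives T_{ij} = u_i v_j.
The trace (contraction) is Tr(T) = sum_i T_{ii} = sum_i u_i v_i.
Diagonal entries:
T_{11} = u_1 * v_1 = 8.9 * 6.6 = 58.74
T_{22} = u_2 * v_2 = -1 * -8.9 = 8.9
T_{33} = u_3 * v_3 = -6.4 * -3.5 = 22.4
T_{44} = u_4 * v_4 = -1.9 * 7.9 = -15.01
Tr(T) = 58.74 + 8.9 + 22.4 + -15.01 = 75.03

75.03


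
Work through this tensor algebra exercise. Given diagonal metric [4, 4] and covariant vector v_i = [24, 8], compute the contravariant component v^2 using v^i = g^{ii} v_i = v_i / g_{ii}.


To raise an index with a diagonal metric: v^i = v_i / g_{ii}.
For index 2: v_2 = 8, g_{22} = 4
v^2 = 8 / 4 = 2

2


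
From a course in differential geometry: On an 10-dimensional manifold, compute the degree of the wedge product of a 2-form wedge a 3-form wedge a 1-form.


The degree of a wedge product is the sum of the degrees of the individual forms.
Degrees: 2, 3, 1
Total degree = 2 + 3 + 1 = 6

6


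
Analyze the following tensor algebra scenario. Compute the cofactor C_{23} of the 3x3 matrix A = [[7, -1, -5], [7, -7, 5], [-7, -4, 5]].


To find cofactor C_{23}, delete row 2 and column 3.
The resulting 2x2 submatrix is: [[7, -1], [-7, -4]]
Minor M_{23} = 7*-4 - -1*-7
  = -28 - 7 = -35
Sign = (-1)^(2+3) = (-1)^5 = -1
Cofactor C_{23} = -1 * -35 = 35

35


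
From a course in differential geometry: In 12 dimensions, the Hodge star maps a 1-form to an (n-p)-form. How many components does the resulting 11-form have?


The Hodge dual of a p-form on an n-dimensional manifold is an (n-p)-form.
n = 12, p = 1, so dual degree = 12 - 1 = 11
The number of components is C(n, n-p) = C(12, 11) = 12

12


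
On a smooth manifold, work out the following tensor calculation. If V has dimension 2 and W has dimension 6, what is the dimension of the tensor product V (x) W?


The dimension of a tensor product is the product of dimensions.
dim(V) = 2, dim(W) = 6
dim(V (x) W) = 2 * 6 = 12

12


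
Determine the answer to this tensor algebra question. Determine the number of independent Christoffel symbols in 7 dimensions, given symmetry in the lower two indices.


Christoffel symbols Gamma^k_{ij} are symmetric in i,j, so there are d * d(d+1)/2 independent symbols.
d = 7
d(d+1)/2 = 7 * 8 / 2 = 28
Total = 7 * 28 = 196

196


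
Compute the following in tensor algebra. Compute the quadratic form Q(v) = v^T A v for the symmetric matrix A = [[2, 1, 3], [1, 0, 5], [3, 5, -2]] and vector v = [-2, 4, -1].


First compute Av:
(Av)_1 = 2*-2 + 1*4 + 3*-1 = -3
(Av)_2 = 1*-2 + 0*4 + 5*-1 = -7
(Av)_3 = 3*-2 + 5*4 + -2*-1 = 16
Av = [-3, -7, 16]
Then v^T (Av) = -2*-3 + 4*-7 + -1*16
= 6 + -28 + -16 = -38

-38


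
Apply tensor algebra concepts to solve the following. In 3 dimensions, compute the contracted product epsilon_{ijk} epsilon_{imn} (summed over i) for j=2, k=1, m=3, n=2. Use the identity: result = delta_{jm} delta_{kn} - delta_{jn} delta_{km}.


Using the identity: epsilon_{ijk} epsilon_{imn} = delta_{jm} delta_{kn} - delta_{jn} delta_{km}.
delta_{23} = 0
delta_{12} = 0
delta_{22} = 1
delta_{13} = 0
Result = 0 * 0 - 1 * 0 = 0 - 0 = 0

0


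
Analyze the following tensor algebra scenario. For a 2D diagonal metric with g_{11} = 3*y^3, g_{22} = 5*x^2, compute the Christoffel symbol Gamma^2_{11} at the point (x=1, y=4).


For a diagonal metric, Gamma^k_{ij} = (1/2) g^{kk} (dg_{ik}/dx_j + dg_{jk}/dx_i - dg_{ij}/dx_k).
The metric is diagonal, so g_{ab} = 0 for a != b.
At the given point: g_{11} = 192, g_{22} = 5
g^{22} = 1/5
dg_{12}/dx_1 = 0 (off-diagonal)
dg_{12}/dx_1 = 0 (off-diagonal)
dg_{11}/dx_2 = dg_{11}/dx_2 = 144
Numerator = 0 + 0 - 144 = -144
Gamma^2_{11} = -144 / (2 * 5) = -72/5

-72/5


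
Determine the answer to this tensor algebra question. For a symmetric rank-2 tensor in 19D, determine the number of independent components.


A symmetric rank-2 tensor in d dimensions has d(d+1)/2 independent components.
d = 19
d(d+1)/2 = 19 * 20 / 2 = 380 / 2 = 190

190


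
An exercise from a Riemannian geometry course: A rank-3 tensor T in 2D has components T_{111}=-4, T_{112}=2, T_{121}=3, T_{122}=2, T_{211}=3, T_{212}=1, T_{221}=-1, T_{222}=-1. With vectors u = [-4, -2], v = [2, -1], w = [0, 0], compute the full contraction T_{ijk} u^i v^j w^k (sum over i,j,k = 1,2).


S = sum over i,j,k of T_{ijk} u_i v_j w_k. Expanding all 8 terms:
T_{111}*u_1*v_1*w_1 = -4*-4*2*0 = 0  (running total: 0)
T_{112}*u_1*v_1*w_2 = 2*-4*2*0 = 0  (running total: 0)
T_{121}*u_1*v_2*w_1 = 3*-4*-1*0 = 0  (running total: 0)
T_{122}*u_1*v_2*w_2 = 2*-4*-1*0 = 0  (running total: 0)
T_{211}*u_2*v_1*w_1 = 3*-2*2*0 = 0  (running total: 0)
T_{212}*u_2*v_1*w_2 = 1*-2*2*0 = 0  (running total: 0)
T_{221}*u_2*v_2*w_1 = -1*-2*-1*0 = 0  (running total: 0)
T_{222}*u_2*v_2*w_2 = -1*-2*-1*0 = 0  (running total: 0)
S = 0

0


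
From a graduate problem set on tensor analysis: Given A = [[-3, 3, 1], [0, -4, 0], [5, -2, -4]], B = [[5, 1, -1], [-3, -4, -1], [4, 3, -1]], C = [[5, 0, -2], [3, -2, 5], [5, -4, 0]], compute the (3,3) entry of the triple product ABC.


(ABC)_{33} = sum_m (AB)_{3m} C_{m3}. First compute row 3 of AB.
(AB)_{31} = 5*5 + -2*-3 + -4*4 = 15
(AB)_{32} = 5*1 + -2*-4 + -4*3 = 1
(AB)_{33} = 5*-1 + -2*-1 + -4*-1 = 1
Now contract with column 3 of C:
(AB)_{31} * C_{13} = 15 * -2 = -30
(AB)_{32} * C_{23} = 1 * 5 = 5
(AB)_{33} * C_{33} = 1 * 0 = 0
(ABC)_{33} = -30 + 5 + 0 = -25

-25


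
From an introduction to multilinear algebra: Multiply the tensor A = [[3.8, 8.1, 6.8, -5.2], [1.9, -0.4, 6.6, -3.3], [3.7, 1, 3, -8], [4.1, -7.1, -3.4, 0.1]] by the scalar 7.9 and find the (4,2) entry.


Scalar multiplication: (cA)_{ij} = c * A_{ij}.
c = 7.9
A_{42} = -7.1
(cA)_{42} = 7.9 * -7.1 = -56.09

-56.09


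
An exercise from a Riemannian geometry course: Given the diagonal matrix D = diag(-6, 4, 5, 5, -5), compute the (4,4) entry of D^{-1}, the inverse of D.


For a diagonal matrix, the inverse has entries (D^{-1})_{ii} = 1/d_{ii}.
The diagonal entries are: d_{11} = -6, d_{22} = 4, d_{33} = 5, d_{44} = 5, d_{55} = -5
We need (D^{-1})_{44} = 1/d_{44} = 1/5 = 1/5

1/5


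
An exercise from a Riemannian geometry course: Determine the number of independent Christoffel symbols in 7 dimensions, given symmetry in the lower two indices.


Christoffel symbols Gamma^k_{ij} are symmetric in i,j, so there are d * d(d+1)/2 independent symbols.
d = 7
d(d+1)/2 = 7 * 8 / 2 = 28
Total = 7 * 28 = 196

196


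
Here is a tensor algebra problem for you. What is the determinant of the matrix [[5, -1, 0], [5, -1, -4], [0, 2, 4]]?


Expanding along the first row, det(A) = a11*M_11 - a12*M_12 + a13*M_13, where M_1j is the (1,j) minor.
Minor M_11 = -1*4 - -4*2 = 4
Minor M_12 = 5*4 - -4*0 = 20
Minor M_13 = 5*2 - -1*0 = 10
det = 5*(4) - -1*(20) + 0*(10)
    = 20 - -20 + 0
    = 40

40


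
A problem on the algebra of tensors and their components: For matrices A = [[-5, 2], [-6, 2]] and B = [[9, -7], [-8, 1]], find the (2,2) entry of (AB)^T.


(AB)^T_{ij} = (AB)_{ji} = sum_k A_{jk} B_{ki}.
For i=2, j=2 we need (AB)_{22}:
A_{21} * B_{12} = -6 * -7 = 42
A_{22} * B_{22} = 2 * 1 = 2
Sum = 42 + 2 = 44

44


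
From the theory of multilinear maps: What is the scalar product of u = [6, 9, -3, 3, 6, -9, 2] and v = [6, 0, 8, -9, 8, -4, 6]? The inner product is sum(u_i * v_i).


The inner product u . v = sum of u_i * v_i.
Term-by-term: 6 * 6, 9 * 0, -3 * 8, 3 * -9, 6 * 8, -9 * -4, 2 * 6
Products: 36, 0, -24, -27, 48, 36, 12
Sum = 36 + 0 + -24 + -27 + 48 + 36 + 12 = 81

81


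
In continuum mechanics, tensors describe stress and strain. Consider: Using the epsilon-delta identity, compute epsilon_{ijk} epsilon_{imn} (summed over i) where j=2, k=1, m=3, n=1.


Using the identity: epsilon_{ijk} epsilon_{imn} = delta_{jm} delta_{kn} - delta_{jn} delta_{km}.
delta_{23} = 0
delta_{11} = 1
delta_{21} = 0
delta_{13} = 0
Result = 0 * 1 - 0 * 0 = 0 - 0 = 0

0


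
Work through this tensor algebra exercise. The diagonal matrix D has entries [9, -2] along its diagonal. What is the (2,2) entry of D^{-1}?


For a diagonal matrix, the inverse has entries (D^{-1})_{ii} = 1/d_{ii}.
The diagonal entries are: d_{11} = 9, d_{22} = -2
We need (D^{-1})_{22} = 1/d_{22} = 1/-2 = -1/2

-1/2


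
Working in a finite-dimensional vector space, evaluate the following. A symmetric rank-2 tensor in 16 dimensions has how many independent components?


A symmetric rank-2 tensor in d dimensions has d(d+1)/2 independent components.
d = 16
d(d+1)/2 = 16 * 17 / 2 = 272 / 2 = 136

136


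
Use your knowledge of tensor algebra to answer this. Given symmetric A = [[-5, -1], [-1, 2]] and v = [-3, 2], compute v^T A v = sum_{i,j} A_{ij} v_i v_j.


First compute Av:
(Av)_1 = -5*-3 + -1*2 = 13
(Av)_2 = -1*-3 + 2*2 = 7
Av = [13, 7]
Then v^T (Av) = -3*13 + 2*7
= -39 + 14 = -25

-25


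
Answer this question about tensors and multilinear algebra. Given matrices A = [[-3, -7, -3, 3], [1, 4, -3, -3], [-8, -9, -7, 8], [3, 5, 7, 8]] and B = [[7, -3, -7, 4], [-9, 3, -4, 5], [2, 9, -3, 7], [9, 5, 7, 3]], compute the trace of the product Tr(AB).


Tr(AB) = sum_i (AB)_{ii} where (AB)_{ii} = sum_k A_{ik} B_{ki}.
(AB)_{11} = -3*7 + -7*-9 + -3*2 + 3*9 = 63
(AB)_{22} = 1*-3 + 4*3 + -3*9 + -3*5 = -33
(AB)_{33} = -8*-7 + -9*-4 + -7*-3 + 8*7 = 169
(AB)_{44} = 3*4 + 5*5 + 7*7 + 8*3 = 110
Tr(AB) = 63 + -33 + 169 + 110 = 309

309


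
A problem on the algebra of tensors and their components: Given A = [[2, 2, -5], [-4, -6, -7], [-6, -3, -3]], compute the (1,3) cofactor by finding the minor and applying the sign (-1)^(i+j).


To find cofactor C_{13}, delete row 1 and column 3.
The resulting 2x2 submatrix is: [[-4, -6], [-6, -3]]
Minor M_{13} = -4*-3 - -6*-6
  = 12 - 36 = -24
Sign = (-1)^(1+3) = (-1)^4 = 1
Cofactor C_{13} = 1 * -24 = -24

-24


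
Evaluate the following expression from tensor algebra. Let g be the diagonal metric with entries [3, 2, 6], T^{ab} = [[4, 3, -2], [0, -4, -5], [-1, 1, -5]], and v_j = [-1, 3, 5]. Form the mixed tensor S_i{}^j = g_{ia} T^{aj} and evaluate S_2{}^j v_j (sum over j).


Step 1: lower the first index. For a diagonal metric, g_{ia} T^{aj} = g_{ii} T^{ij} (no sum on i).
g_{22} = 2
S_2{}^1 = 2 * T^{21} = 2 * 0 = 0
S_2{}^2 = 2 * T^{22} = 2 * -4 = -8
S_2{}^3 = 2 * T^{23} = 2 * -5 = -10
Step 2: contract S_2{}^j with v_j.
S_2{}^1 * v_1 = 0 * -1 = 0
S_2{}^2 * v_2 = -8 * 3 = -24
S_2{}^3 * v_3 = -10 * 5 = -50
Result = 0 + -24 + -50 = -74

-74


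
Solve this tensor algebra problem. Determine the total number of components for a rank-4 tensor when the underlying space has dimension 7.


The number of components of a rank-r tensor in d dimensions is d^r.
Here d = 7 and r = 4.
7^4 = 2401

2401


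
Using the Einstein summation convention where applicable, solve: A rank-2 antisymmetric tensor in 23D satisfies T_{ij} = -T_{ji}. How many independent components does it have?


An antisymmetric rank-2 tensor satisfies A_{ij} = -A_{ji}, so diagonal entries are zero.
The independent components are the upper-triangular entries: C(n, 2) = n(n-1)/2.
n = 23
C(23, 2) = 23 * 22 / 2 = 506 / 2 = 253

253


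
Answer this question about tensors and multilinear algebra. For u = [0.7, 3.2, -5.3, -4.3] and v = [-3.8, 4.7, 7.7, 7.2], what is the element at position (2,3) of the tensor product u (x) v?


The outer product entry T_{ij} = u_i * v_j.
We need i=2, j=3.
u_2 = 3.2, v_3 = 7.7
T_{2,3} = 3.2 * 7.7 = 24.64

24.64


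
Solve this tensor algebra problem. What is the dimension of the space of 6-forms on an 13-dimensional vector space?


The dimension of the space of p-forms on an n-dimensional space is C(n, p).
n = 13, p = 6
C(13, 6) = 13! / (6! * 7!) = 1716

1716


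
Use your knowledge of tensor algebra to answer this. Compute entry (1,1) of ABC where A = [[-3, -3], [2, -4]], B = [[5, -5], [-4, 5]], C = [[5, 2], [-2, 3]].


(ABC)_{11} = sum_m (AB)_{1m} C_{m1}. First compute row 1 of AB.
(AB)_{11} = -3*5 + -3*-4 = -3
(AB)_{12} = -3*-5 + -3*5 = 0
Now contract with column 1 of C:
(AB)_{11} * C_{11} = -3 * 5 = -15
(AB)_{12} * C_{21} = 0 * -2 = 0
(ABC)_{11} = -15 + 0 = -15

-15


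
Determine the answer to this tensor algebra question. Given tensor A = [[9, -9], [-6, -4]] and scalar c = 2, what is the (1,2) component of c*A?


Scalar multiplication: (cA)_{ij} = c * A_{ij}.
c = 2
A_{12} = -9
(cA)_{12} = 2 * -9 = -18

-18


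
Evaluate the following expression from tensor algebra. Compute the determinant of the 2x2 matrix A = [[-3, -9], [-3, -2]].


For a 2x2 matrix [[a, b], [c, d]], det = a*d - b*c.
a = -3, b = -9, c = -3, d = -2
a*d = -3 * -2 = 6
b*c = -9 * -3 = 27
det = 6 - 27 = -21

-21


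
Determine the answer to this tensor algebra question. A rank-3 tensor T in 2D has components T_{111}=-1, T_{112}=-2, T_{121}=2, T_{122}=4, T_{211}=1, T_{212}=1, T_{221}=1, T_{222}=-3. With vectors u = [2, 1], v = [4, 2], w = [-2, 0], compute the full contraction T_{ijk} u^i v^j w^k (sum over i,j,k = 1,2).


S = sum over i,j,k of T_{ijk} u_i v_j w_k. Expanding all 8 terms:
T_{111}*u_1*v_1*w_1 = -1*2*4*-2 = 16  (running total: 16)
T_{112}*u_1*v_1*w_2 = -2*2*4*0 = 0  (running total: 16)
T_{121}*u_1*v_2*w_1 = 2*2*2*-2 = -16  (running total: 0)
T_{122}*u_1*v_2*w_2 = 4*2*2*0 = 0  (running total: 0)
T_{211}*u_2*v_1*w_1 = 1*1*4*-2 = -8  (running total: -8)
T_{212}*u_2*v_1*w_2 = 1*1*4*0 = 0  (running total: -8)
T_{221}*u_2*v_2*w_1 = 1*1*2*-2 = -4  (running total: -12)
T_{222}*u_2*v_2*w_2 = -3*1*2*0 = 0  (running total: -12)
S = -12

-12


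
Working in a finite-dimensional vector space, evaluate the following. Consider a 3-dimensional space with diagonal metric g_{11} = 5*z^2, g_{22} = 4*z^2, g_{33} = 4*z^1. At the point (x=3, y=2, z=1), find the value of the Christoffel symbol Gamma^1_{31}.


For a diagonal metric, Gamma^k_{ij} = (1/2) g^{kk} (dg_{ik}/dx_j + dg_{jk}/dx_i - dg_{ij}/dx_k).
The metric is diagonal, so g_{ab} = 0 for a != b.
At the given point: g_{11} = 5, g_{22} = 4, g_{33} = 4
g^{11} = 1/5
dg_{31}/dx_1 = 0 (off-diagonal)
dg_{11}/dx_3 = dg_{11}/dx_3 = 10
dg_{31}/dx_1 = 0 (off-diagonal)
Numerator = 0 + 10 - 0 = 10
Gamma^1_{31} = 10 / (2 * 5) = 1

1


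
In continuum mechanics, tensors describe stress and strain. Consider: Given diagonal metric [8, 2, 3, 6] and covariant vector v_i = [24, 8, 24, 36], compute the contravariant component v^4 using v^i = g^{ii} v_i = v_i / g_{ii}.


To raise an index with a diagonal metric: v^i = v_i / g_{ii}.
For index 4: v_4 = 36, g_{44} = 6
v^4 = 36 / 6 = 6

6


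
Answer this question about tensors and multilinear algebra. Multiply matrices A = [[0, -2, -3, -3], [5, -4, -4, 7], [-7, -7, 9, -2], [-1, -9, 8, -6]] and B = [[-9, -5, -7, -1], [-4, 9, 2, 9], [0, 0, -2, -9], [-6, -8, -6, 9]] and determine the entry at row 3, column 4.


(AB)_{ij} = sum_k A_{ik} B_{kj}.
For i=3, j=4:
A_{31} * B_{14} = -7 * -1 = 7
A_{32} * B_{24} = -7 * 9 = -63
A_{33} * B_{34} = 9 * -9 = -81
A_{34} * B_{44} = -2 * 9 = -18
Sum = 7 + -63 + -81 + -18 = -155

-155


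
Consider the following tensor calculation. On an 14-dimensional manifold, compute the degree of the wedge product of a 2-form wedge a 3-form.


The degree of a wedge product is the sum of the degrees of the individual forms.
Degrees: 2, 3
Total degree = 2 + 3 = 5

5


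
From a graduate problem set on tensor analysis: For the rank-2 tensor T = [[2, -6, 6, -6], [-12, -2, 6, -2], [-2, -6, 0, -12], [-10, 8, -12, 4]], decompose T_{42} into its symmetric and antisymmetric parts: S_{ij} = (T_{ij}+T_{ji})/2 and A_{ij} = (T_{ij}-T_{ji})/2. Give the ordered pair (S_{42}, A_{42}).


T_{42} = 8
T_{24} = -2
S_{42} = (8 + -2)/2 = 6/2 = 3
A_{42} = (8 - -2)/2 = 10/2 = 5
Check: S + A = 3 + 5 = 8 = T_{42}.

(3, 5)


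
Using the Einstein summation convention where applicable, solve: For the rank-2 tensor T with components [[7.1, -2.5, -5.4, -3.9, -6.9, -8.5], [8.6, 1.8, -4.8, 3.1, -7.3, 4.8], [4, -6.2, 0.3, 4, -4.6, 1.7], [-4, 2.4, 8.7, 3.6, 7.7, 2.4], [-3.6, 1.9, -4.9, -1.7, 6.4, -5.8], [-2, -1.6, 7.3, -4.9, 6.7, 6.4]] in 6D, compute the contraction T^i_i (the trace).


The contraction (trace) of a rank-2 tensor is the sum of its diagonal elements.
Diagonal entries: A[1,1] = 7.1, A[2,2] = 1.8, A[3,3] = 0.3, A[4,4] = 3.6, A[5,5] = 6.4, A[6,6] = 6.4
Tr(A) = 7.1 + 1.8 + 0.3 + 3.6 + 6.4 + 6.4 = 25.6

25.6


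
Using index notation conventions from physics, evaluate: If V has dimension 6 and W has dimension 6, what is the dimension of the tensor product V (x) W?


The dimension of a tensor product is the product of dimensions.
dim(V) = 6, dim(W) = 6
dim(V (x) W) = 6 * 6 = 36

36


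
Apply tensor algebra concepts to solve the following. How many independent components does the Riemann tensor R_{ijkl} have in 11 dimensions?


The Riemann tensor in d dimensions has d^2(d^2 - 1)/12 independent components.
d = 11, so d^2 = 121
d^2 - 1 = 120
d^2(d^2 - 1) = 121 * 120 = 14520
Divide by 12: 14520 / 12 = 1210

1210


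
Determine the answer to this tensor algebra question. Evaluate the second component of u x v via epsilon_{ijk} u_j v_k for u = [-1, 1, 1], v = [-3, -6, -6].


(u x v)_2 = sum_{j,k} epsilon_{2jk} u_j v_k. Only permutations of (1,2,3) contribute; the two non-zero terms are:
eps_{213} u_1 v_3 = -1 * -1 * -6 = -6
eps_{231} u_3 v_1 = 1 * 1 * -3 = -3
(u x v)_2 = -9

-9


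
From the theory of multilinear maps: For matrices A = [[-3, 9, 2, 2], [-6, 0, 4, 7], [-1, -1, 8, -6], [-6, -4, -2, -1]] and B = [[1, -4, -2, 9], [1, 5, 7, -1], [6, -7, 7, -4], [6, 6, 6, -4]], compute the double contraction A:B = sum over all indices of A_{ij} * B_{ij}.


A:B = sum over all i,j of A_{ij} * B_{ij}.
Row 1: -3*1=-3, 9*-4=-36, 2*-2=-4, 2*9=18 => row sum = -25
Row 2: -6*1=-6, 0*5=0, 4*7=28, 7*-1=-7 => row sum = 15
Row 3: -1*6=-6, -1*-7=7, 8*7=56, -6*-4=24 => row sum = 81
Row 4: -6*6=-36, -4*6=-24, -2*6=-12, -1*-4=4 => row sum = -68
Total = -25 + 15 + 81 + -68 = 3

3


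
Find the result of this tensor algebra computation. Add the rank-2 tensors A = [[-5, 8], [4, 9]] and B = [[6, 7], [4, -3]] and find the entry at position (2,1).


Tensor addition is component-wise: (A + B)_{ij} = A_{ij} + B_{ij}.
A_{21} = 4
B_{21} = 4
(A + B)_{21} = 4 + 4 = 8

8


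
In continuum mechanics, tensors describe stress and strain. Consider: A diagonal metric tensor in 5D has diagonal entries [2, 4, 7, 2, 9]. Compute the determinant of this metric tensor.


For a diagonal metric, the determinant is the product of diagonal entries.
Diagonal entries: 2, 4, 7, 2, 9
det(g) = 2 * 4 * 7 * 2 * 9 = 1008

1008


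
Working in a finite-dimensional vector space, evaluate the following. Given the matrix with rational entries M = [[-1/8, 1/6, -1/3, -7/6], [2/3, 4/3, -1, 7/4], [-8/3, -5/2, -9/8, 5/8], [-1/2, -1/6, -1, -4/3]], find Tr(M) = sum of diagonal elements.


The trace is the sum of diagonal entries.
Diagonal: M[1,1] = -1/8, M[2,2] = 4/3, M[3,3] = -9/8, M[4,4] = -4/3
Tr(M) = -1/8 + 4/3 + -9/8 + -4/3
Computing step by step:
After adding M[1,1]: -1/8
After adding M[2,2]: 29/24
After adding M[3,3]: 1/12
After adding M[4,4]: -5/4
Tr(M) = -5/4

-5/4


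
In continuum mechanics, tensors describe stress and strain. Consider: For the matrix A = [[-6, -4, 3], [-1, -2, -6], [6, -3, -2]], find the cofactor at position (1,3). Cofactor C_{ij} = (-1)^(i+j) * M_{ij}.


To find cofactor C_{13}, delete row 1 and column 3.
The resulting 2x2 submatrix is: [[-1, -2], [6, -3]]
Minor M_{13} = -1*-3 - -2*6
  = 3 - -12 = 15
Sign = (-1)^(1+3) = (-1)^4 = 1
Cofactor C_{13} = 1 * 15 = 15

15


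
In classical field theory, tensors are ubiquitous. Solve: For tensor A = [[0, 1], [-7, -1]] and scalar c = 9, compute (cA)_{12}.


Scalar multiplication: (cA)_{ij} = c * A_{ij}.
c = 9
A_{12} = 1
(cA)_{12} = 9 * 1 = 9

9


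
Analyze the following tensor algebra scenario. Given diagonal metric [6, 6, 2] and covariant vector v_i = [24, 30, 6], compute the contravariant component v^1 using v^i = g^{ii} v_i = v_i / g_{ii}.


To raise an index with a diagonal metric: v^i = v_i / g_{ii}.
For index 1: v_1 = 24, g_{11} = 6
v^1 = 24 / 6 = 4

4


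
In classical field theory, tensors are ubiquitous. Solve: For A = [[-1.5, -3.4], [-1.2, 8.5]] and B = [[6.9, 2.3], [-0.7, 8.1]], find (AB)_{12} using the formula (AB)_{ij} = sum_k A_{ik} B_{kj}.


(AB)_{ij} = sum_k A_{ik} B_{kj}.
For i=1, j=2:
A_{11} * B_{12} = -1.5 * 2.3 = -3.45
A_{12} * B_{22} = -3.4 * 8.1 = -27.54
Sum = -3.45 + -27.54 = -30.99

-30.99


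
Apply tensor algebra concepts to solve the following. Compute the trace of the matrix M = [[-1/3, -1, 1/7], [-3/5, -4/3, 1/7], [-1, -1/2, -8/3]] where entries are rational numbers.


The trace is the sum of diagonal entries.
Diagonal: M[1,1] = -1/3, M[2,2] = -4/3, M[3,3] = -8/3
Tr(M) = -1/3 + -4/3 + -8/3
Computing step by step:
After adding M[1,1]: -1/3
After adding M[2,2]: -5/3
After adding M[3,3]: -13/3
Tr(M) = -13/3

-13/3


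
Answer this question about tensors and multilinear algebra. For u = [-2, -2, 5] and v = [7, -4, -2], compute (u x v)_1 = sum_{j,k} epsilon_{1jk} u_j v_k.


(u x v)_1 = sum_{j,k} epsilon_{1jk} u_j v_k. Only permutations of (1,2,3) contribute; the two non-zero terms are:
eps_{123} u_2 v_3 = 1 * -2 * -2 = 4
eps_{132} u_3 v_2 = -1 * 5 * -4 = 20
(u x v)_1 = 24

24


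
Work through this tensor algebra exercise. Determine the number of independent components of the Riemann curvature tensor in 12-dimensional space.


The Riemann tensor in d dimensions has d^2(d^2 - 1)/12 independent components.
d = 12, so d^2 = 144
d^2 - 1 = 143
d^2(d^2 - 1) = 144 * 143 = 20592
Divide by 12: 20592 / 12 = 1716

1716


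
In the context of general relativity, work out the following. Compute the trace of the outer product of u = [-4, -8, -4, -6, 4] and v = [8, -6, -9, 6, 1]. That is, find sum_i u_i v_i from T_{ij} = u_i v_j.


The outer product gives T_{ij} = u_i v_j.
The trace (contraction) is Tr(T) = sum_i T_{ii} = sum_i u_i v_i.
Diagonal entries:
T_{11} = u_1 * v_1 = -4 * 8 = -32
T_{22} = u_2 * v_2 = -8 * -6 = 48
T_{33} = u_3 * v_3 = -4 * -9 = 36
T_{44} = u_4 * v_4 = -6 * 6 = -36
T_{55} = u_5 * v_5 = 4 * 1 = 4
Tr(T) = -32 + 48 + 36 + -36 + 4 = 20

20


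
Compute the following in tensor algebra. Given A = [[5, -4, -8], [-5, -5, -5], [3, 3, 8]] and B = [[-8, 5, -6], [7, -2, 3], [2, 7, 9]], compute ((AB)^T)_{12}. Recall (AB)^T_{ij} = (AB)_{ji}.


(AB)^T_{ij} = (AB)_{ji} = sum_k A_{jk} B_{ki}.
For i=1, j=2 we need (AB)_{21}:
A_{21} * B_{11} = -5 * -8 = 40
A_{22} * B_{21} = -5 * 7 = -35
A_{23} * B_{31} = -5 * 2 = -10
Sum = 40 + -35 + -10 = -5

-5


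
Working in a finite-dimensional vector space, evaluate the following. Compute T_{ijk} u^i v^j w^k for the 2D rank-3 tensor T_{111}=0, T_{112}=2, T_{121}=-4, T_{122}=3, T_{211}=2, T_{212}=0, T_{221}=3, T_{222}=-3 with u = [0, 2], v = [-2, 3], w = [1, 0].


S = sum over i,j,k of T_{ijk} u_i v_j w_k. Expanding all 8 terms:
T_{111}*u_1*v_1*w_1 = 0*0*-2*1 = 0  (running total: 0)
T_{112}*u_1*v_1*w_2 = 2*0*-2*0 = 0  (running total: 0)
T_{121}*u_1*v_2*w_1 = -4*0*3*1 = 0  (running total: 0)
T_{122}*u_1*v_2*w_2 = 3*0*3*0 = 0  (running total: 0)
T_{211}*u_2*v_1*w_1 = 2*2*-2*1 = -8  (running total: -8)
T_{212}*u_2*v_1*w_2 = 0*2*-2*0 = 0  (running total: -8)
T_{221}*u_2*v_2*w_1 = 3*2*3*1 = 18  (running total: 10)
T_{222}*u_2*v_2*w_2 = -3*2*3*0 = 0  (running total: 10)
S = 10

10


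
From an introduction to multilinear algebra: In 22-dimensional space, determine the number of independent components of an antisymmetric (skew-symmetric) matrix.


An antisymmetric rank-2 tensor satisfies A_{ij} = -A_{ji}, so diagonal entries are zero.
The independent components are the upper-triangular entries: C(n, 2) = n(n-1)/2.
n = 22
C(22, 2) = 22 * 21 / 2 = 462 / 2 = 231

231


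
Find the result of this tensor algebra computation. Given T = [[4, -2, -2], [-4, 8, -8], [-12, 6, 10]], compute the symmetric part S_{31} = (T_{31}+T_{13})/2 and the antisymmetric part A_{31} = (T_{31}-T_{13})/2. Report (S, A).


T_{31} = -12
T_{13} = -2
S_{31} = (-12 + -2)/2 = -14/2 = -7
A_{31} = (-12 - -2)/2 = -10/2 = -5
Check: S + A = -7 + -5 = -12 = T_{31}.

(-7, -5)


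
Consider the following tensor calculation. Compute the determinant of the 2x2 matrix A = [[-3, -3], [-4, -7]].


For a 2x2 matrix [[a, b], [c, d]], det = a*d - b*c.
a = -3, b = -3, c = -4, d = -7
a*d = -3 * -7 = 21
b*c = -3 * -4 = 12
det = 21 - 12 = 9

9


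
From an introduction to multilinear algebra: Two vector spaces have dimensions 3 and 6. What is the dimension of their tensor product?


The dimension of a tensor product is the product of dimensions.
dim(V) = 3, dim(W) = 6
dim(V (x) W) = 3 * 6 = 18

18


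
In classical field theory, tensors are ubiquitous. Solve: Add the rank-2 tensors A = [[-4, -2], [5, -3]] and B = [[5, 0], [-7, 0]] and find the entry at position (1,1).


Tensor addition is component-wise: (A + B)_{ij} = A_{ij} + B_{ij}.
A_{11} = -4
B_{11} = 5
(A + B)_{11} = -4 + 5 = 1

1


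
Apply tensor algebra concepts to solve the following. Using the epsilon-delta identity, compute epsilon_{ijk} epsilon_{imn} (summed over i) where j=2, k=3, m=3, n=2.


Using the identity: epsilon_{ijk} epsilon_{imn} = delta_{jm} delta_{kn} - delta_{jn} delta_{km}.
delta_{23} = 0
delta_{32} = 0
delta_{22} = 1
delta_{33} = 1
Result = 0 * 0 - 1 * 1 = 0 - 1 = -1

-1


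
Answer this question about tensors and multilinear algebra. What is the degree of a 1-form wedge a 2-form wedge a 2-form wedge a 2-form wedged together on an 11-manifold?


The degree of a wedge product is the sum of the degrees of the individual forms.
Degrees: 1, 2, 2, 2
Total degree = 1 + 2 + 2 + 2 = 7

7


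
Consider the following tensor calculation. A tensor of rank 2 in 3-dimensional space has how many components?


The number of components of a rank-r tensor in d dimensions is d^r.
Here d = 3 and r = 2.
3^2 = 9

9


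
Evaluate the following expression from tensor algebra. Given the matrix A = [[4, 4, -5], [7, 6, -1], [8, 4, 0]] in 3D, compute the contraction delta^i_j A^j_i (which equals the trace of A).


The contraction (trace) of a rank-2 tensor is the sum of its diagonal elements.
Diagonal entries: A[1,1] = 4, A[2,2] = 6, A[3,3] = 0
Tr(A) = 4 + 6 + 0 = 10

10


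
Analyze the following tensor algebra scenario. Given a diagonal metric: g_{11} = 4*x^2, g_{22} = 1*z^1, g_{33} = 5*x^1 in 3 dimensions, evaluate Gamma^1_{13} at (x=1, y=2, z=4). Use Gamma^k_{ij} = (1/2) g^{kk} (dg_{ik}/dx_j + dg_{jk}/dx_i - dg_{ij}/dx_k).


For a diagonal metric, Gamma^k_{ij} = (1/2) g^{kk} (dg_{ik}/dx_j + dg_{jk}/dx_i - dg_{ij}/dx_k).
The metric is diagonal, so g_{ab} = 0 for a != b.
At the given point: g_{11} = 4, g_{22} = 4, g_{33} = 5
g^{11} = 1/4
dg_{11}/dx_3 = dg_{11}/dx_3 = 0
dg_{31}/dx_1 = 0 (off-diagonal)
dg_{13}/dx_1 = 0 (off-diagonal)
Numerator = 0 + 0 - 0 = 0
Gamma^1_{13} = 0 / (2 * 4) = 0

0


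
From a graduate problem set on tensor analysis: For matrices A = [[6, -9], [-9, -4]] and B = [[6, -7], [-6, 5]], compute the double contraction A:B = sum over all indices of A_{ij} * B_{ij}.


A:B = sum over all i,j of A_{ij} * B_{ij}.
Row 1: 6*6=36, -9*-7=63 => row sum = 99
Row 2: -9*-6=54, -4*5=-20 => row sum = 34
Total = 99 + 34 = 133

133


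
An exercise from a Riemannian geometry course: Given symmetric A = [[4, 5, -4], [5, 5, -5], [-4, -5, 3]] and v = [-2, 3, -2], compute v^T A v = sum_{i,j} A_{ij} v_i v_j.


First compute Av:
(Av)_1 = 4*-2 + 5*3 + -4*-2 = 15
(Av)_2 = 5*-2 + 5*3 + -5*-2 = 15
(Av)_3 = -4*-2 + -5*3 + 3*-2 = -13
Av = [15, 15, -13]
Then v^T (Av) = -2*15 + 3*15 + -2*-13
= -30 + 45 + 26 = 41

41


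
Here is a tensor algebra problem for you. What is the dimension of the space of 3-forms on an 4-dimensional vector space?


The dimension of the space of p-forms on an n-dimensional space is C(n, p).
n = 4, p = 3
C(4, 3) = 4! / (3! * 1!) = 4

4


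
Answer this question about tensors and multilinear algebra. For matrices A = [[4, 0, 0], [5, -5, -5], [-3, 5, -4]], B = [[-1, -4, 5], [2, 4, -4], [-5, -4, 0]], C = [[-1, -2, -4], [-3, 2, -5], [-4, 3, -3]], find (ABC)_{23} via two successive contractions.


(ABC)_{23} = sum_m (AB)_{2m} C_{m3}. First compute row 2 of AB.
(AB)_{21} = 5*-1 + -5*2 + -5*-5 = 10
(AB)_{22} = 5*-4 + -5*4 + -5*-4 = -20
(AB)_{23} = 5*5 + -5*-4 + -5*0 = 45
Now contract with column 3 of C:
(AB)_{21} * C_{13} = 10 * -4 = -40
(AB)_{22} * C_{23} = -20 * -5 = 100
(AB)_{23} * C_{33} = 45 * -3 = -135
(ABC)_{23} = -40 + 100 + -135 = -75

-75


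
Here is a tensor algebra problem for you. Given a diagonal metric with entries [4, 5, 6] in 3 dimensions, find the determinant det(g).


For a diagonal metric, the determinant is the product of diagonal entries.
Diagonal entries: 4, 5, 6
det(g) = 4 * 5 * 6 = 120

120


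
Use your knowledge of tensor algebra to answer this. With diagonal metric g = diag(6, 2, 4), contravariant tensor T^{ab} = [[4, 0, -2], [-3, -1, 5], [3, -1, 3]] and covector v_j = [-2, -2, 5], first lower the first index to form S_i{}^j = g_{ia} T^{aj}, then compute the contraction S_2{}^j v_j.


Step 1: lower the first index. For a diagonal metric, g_{ia} T^{aj} = g_{ii} T^{ij} (no sum on i).
g_{22} = 2
S_2{}^1 = 2 * T^{21} = 2 * -3 = -6
S_2{}^2 = 2 * T^{22} = 2 * -1 = -2
S_2{}^3 = 2 * T^{23} = 2 * 5 = 10
Step 2: contract S_2{}^j with v_j.
S_2{}^1 * v_1 = -6 * -2 = 12
S_2{}^2 * v_2 = -2 * -2 = 4
S_2{}^3 * v_3 = 10 * 5 = 50
Result = 12 + 4 + 50 = 66

66


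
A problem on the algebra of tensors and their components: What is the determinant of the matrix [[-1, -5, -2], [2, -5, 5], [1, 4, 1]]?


Expanding along the first row, det(A) = a11*M_11 - a12*M_12 + a13*M_13, where M_1j is the (1,j) minor.
Minor M_11 = -5*1 - 5*4 = -25
Minor M_12 = 2*1 - 5*1 = -3
Minor M_13 = 2*4 - -5*1 = 13
det = -1*(-25) - -5*(-3) + -2*(13)
    = 25 - 15 + -26
    = -16

-16


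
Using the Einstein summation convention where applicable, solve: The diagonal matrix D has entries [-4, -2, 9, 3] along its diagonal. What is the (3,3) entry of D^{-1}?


For a diagonal matrix, the inverse has entries (D^{-1})_{ii} = 1/d_{ii}.
The diagonal entries are: d_{11} = -4, d_{22} = -2, d_{33} = 9, d_{44} = 3
We need (D^{-1})_{33} = 1/d_{33} = 1/9 = 1/9

1/9


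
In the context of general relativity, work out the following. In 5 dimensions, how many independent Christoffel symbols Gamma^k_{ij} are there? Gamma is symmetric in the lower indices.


Christoffel symbols Gamma^k_{ij} are symmetric in i,j, so there are d * d(d+1)/2 independent symbols.
d = 5
d(d+1)/2 = 5 * 6 / 2 = 15
Total = 5 * 15 = 75

75


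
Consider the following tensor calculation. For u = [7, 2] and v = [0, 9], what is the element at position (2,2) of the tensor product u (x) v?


The outer product entry T_{ij} = u_i * v_j.
We need i=2, j=2.
u_2 = 2, v_2 = 9
T_{2,2} = 2 * 9 = 18

18


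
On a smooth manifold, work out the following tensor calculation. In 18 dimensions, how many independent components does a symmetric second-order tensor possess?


A symmetric rank-2 tensor in d dimensions has d(d+1)/2 independent components.
d = 18
d(d+1)/2 = 18 * 19 / 2 = 342 / 2 = 171

171


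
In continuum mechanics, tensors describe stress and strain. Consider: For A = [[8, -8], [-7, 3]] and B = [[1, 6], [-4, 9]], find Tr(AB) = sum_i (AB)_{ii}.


Tr(AB) = sum_i (AB)_{ii} where (AB)_{ii} = sum_k A_{ik} B_{ki}.
(AB)_{11} = 8*1 + -8*-4 = 40
(AB)_{22} = -7*6 + 3*9 = -15
Tr(AB) = 40 + -15 = 25

25


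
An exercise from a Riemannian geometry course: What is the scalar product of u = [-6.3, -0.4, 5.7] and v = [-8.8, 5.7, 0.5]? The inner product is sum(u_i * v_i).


The inner product u . v = sum of u_i * v_i.
Term-by-term: -6.3 * -8.8, -0.4 * 5.7, 5.7 * 0.5
Products: 55.44, -2.28, 2.85
Sum = 55.44 + -2.28 + 2.85 = 56.01

56.01


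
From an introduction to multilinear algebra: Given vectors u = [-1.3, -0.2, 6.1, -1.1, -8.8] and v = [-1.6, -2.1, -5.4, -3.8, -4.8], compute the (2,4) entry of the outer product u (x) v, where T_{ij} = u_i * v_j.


The outer product entry T_{ij} = u_i * v_j.
We need i=2, j=4.
u_2 = -0.2, v_4 = -3.8
T_{2,4} = -0.2 * -3.8 = 0.76

0.76


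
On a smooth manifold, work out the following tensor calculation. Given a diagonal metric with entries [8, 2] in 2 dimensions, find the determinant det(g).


For a diagonal metric, the determinant is the product of diagonal entries.
Diagonal entries: 8, 2
det(g) = 8 * 2 = 16

16


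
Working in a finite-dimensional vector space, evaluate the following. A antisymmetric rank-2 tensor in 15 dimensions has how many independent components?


A antisymmetric rank-2 tensor in d dimensions has d(d-1)/2 independent components.
d = 15
d(d-1)/2 = 15 * 14 / 2 = 210 / 2 = 105

105


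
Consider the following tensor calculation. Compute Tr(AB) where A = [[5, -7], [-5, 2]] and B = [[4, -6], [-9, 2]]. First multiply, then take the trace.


Tr(AB) = sum_i (AB)_{ii} where (AB)_{ii} = sum_k A_{ik} B_{ki}.
(AB)_{11} = 5*4 + -7*-9 = 83
(AB)_{22} = -5*-6 + 2*2 = 34
Tr(AB) = 83 + 34 = 117

117


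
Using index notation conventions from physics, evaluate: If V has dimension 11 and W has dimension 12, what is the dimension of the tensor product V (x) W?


The dimension of a tensor product is the product of dimensions.
dim(V) = 11, dim(W) = 12
dim(V (x) W) = 11 * 12 = 132

132


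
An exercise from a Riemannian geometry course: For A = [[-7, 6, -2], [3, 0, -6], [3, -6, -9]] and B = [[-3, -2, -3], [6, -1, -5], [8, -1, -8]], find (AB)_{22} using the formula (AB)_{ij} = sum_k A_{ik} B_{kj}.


(AB)_{ij} = sum_k A_{ik} B_{kj}.
For i=2, j=2:
A_{21} * B_{12} = 3 * -2 = -6
A_{22} * B_{22} = 0 * -1 = 0
A_{23} * B_{32} = -6 * -1 = 6
Sum = -6 + 0 + 6 = 0

0
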